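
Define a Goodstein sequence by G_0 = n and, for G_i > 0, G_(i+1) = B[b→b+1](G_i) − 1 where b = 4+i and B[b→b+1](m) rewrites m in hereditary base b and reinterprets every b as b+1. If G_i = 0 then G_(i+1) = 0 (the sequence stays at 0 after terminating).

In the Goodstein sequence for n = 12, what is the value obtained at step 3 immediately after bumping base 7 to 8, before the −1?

18

step 0: 12 = 3·4; sub 5 for 4: 3·5; = 15; G_1 = 15−1 = 14
step 1: 14 = 2·5 + 4; sub 6 for 5: 2·6 + 4; = 16; G_2 = 16−1 = 15
step 2: 15 = 2·6 + 3; sub 7 for 6: 2·7 + 3; = 17; G_3 = 17−1 = 16
step 3: 16 = 2·7 + 2; sub 8 for 7: 2·8 + 2; = 18; G_4 = 18−1 = 17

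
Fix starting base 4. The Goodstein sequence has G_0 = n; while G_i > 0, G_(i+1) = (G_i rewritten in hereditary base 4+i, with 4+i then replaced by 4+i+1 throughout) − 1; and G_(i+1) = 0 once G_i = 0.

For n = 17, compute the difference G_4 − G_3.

G_0=17  [base 4] 4^2 + 1  →[4↦5]→  5^2 + 1 = 26  −1 ⇒ G_1=25
G_1=25  [base 5] 5^2  →[5↦6]→  6^2 = 36  −1 ⇒ G_2=35
G_2=35  [base 6] 5·6 + 5  →[6↦7]→  5·7 + 5 = 40  −1 ⇒ G_3=39
G_3=39  [base 7] 5·7 + 4  →[7↦8]→  5·8 + 4 = 44  −1 ⇒ G_4=43

4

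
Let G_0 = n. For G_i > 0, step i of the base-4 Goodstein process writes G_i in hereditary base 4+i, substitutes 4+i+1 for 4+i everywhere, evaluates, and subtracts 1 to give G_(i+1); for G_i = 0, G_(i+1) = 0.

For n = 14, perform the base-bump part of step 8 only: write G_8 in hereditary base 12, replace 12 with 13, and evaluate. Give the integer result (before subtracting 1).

step 0: 14 = 3·4 + 2; sub 5 for 4: 3·5 + 2; = 17; G_1 = 17−1 = 16
step 1: 16 = 3·5 + 1; sub 6 for 5: 3·6 + 1; = 19; G_2 = 19−1 = 18
step 2: 18 = 3·6; sub 7 for 6: 3·7; = 21; G_3 = 21−1 = 20
step 3: 20 = 2·7 + 6; sub 8 for 7: 2·8 + 6; = 22; G_4 = 22−1 = 21
step 4: 21 = 2·8 + 5; sub 9 for 8: 2·9 + 5; = 23; G_5 = 23−1 = 22
step 5: 22 = 2·9 + 4; sub 10 for 9: 2·10 + 4; = 24; G_6 = 24−1 = 23
step 6: 23 = 2·10 + 3; sub 11 for 10: 2·11 + 3; = 25; G_7 = 25−1 = 24
step 7: 24 = 2·11 + 2; sub 12 for 11: 2·12 + 2; = 26; G_8 = 26−1 = 25

27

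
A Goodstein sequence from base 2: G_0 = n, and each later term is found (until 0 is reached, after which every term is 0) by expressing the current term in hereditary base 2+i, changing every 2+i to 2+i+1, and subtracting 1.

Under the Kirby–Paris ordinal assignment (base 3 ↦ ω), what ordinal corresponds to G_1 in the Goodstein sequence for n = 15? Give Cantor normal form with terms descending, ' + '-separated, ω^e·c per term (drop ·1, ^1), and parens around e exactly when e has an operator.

i=0: 15 = 2^(2 + 1) + 2^2 + 2 + 1 (b=2); 2→3: 3^(3 + 1) + 3^3 + 3 + 1 = 112; 112−1 = 111
i=1: 111 = 3^(3 + 1) + 3^3 + 3 (b=3); 3→4: 4^(4 + 1) + 4^4 + 4 = 1284; 1284−1 = 1283

ω^(ω + 1) + ω^ω + ω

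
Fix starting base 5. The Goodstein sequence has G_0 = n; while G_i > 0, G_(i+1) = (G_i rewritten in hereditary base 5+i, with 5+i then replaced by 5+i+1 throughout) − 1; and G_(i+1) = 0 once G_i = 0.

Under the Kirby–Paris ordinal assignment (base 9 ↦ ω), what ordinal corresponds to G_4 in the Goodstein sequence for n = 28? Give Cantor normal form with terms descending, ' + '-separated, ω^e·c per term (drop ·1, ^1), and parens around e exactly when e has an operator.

step 0: 28 = 5^2 + 3; sub 6 for 5: 6^2 + 3; = 39; G_1 = 39−1 = 38
step 1: 38 = 6^2 + 2; sub 7 for 6: 7^2 + 2; = 51; G_2 = 51−1 = 50
step 2: 50 = 7^2 + 1; sub 8 for 7: 8^2 + 1; = 65; G_3 = 65−1 = 64
step 3: 64 = 8^2; sub 9 for 8: 9^2; = 81; G_4 = 81−1 = 80
step 4: 80 = 8·9 + 8; sub 10 for 9: 8·10 + 8; = 88; G_5 = 88−1 = 87

ω·8 + 8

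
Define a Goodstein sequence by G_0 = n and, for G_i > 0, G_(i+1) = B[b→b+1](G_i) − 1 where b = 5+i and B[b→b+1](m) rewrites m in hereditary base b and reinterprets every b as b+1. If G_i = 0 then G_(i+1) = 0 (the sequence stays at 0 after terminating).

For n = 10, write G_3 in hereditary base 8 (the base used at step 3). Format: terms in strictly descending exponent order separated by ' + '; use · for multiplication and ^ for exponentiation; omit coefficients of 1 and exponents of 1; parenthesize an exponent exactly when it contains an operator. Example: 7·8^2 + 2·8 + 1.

(0) 10|_5 = 2·5 ↦ 2·6|_6 = 12 ⇒ 11
(1) 11|_6 = 6 + 5 ↦ 7 + 5|_7 = 12 ⇒ 11
(2) 11|_7 = 7 + 4 ↦ 8 + 4|_8 = 12 ⇒ 11
(3) 11|_8 = 8 + 3 ↦ 9 + 3|_9 = 12 ⇒ 11

8 + 3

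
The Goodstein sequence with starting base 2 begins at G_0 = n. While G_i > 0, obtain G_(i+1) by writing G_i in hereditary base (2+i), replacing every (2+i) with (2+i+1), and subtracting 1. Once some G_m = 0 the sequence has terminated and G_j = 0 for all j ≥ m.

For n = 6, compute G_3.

3125

[0] 6 ≡ 2^2 + 2 (base 2). Lift 3: 30. −1: 29.
[1] 29 ≡ 3^3 + 2 (base 3). Lift 4: 258. −1: 257.
[2] 257 ≡ 4^4 + 1 (base 4). Lift 5: 3126. −1: 3125.
[3] 3125 ≡ 5^5 (base 5). Lift 6: 46656. −1: 46655.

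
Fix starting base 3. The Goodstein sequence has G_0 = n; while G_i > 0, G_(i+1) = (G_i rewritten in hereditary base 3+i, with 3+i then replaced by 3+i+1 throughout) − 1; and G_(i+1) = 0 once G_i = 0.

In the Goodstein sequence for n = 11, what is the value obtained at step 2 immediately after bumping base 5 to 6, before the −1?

36

base 3: 11 = 3^2 + 2; at 4: 4^2 + 2 = 18; next = 17
base 4: 17 = 4^2 + 1; at 5: 5^2 + 1 = 26; next = 25
base 5: 25 = 5^2; at 6: 6^2 = 36; next = 35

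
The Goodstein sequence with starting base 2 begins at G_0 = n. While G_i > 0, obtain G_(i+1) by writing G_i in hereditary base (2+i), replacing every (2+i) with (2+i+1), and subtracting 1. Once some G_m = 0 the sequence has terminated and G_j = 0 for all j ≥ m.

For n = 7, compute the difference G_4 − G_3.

[0] 7 ≡ 2^2 + 2 + 1 (base 2). Lift 3: 31. −1: 30.
[1] 30 ≡ 3^3 + 3 (base 3). Lift 4: 260. −1: 259.
[2] 259 ≡ 4^4 + 3 (base 4). Lift 5: 3128. −1: 3127.
[3] 3127 ≡ 5^5 + 2 (base 5). Lift 6: 46658. −1: 46657.

43530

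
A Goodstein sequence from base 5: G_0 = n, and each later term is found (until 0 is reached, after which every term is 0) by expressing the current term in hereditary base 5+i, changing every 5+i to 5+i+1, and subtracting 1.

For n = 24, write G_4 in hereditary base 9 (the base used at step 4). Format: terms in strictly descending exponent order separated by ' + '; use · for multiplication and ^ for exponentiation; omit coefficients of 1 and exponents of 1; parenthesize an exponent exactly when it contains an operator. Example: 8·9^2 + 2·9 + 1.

G_0 = 24. HB_5(24) = 4·5 + 4. Bump = 28. G_1 = 27.
G_1 = 27. HB_6(27) = 4·6 + 3. Bump = 31. G_2 = 30.
G_2 = 30. HB_7(30) = 4·7 + 2. Bump = 34. G_3 = 33.
G_3 = 33. HB_8(33) = 4·8 + 1. Bump = 37. G_4 = 36.
G_4 = 36. HB_9(36) = 4·9. Bump = 40. G_5 = 39.

4·9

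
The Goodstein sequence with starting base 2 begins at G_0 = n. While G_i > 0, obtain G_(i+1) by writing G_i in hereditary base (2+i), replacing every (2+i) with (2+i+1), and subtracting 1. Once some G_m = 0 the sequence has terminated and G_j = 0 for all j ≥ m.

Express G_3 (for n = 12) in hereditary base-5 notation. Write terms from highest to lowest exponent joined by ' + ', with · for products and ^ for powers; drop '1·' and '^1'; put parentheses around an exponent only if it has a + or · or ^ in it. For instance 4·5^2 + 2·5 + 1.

5^(5 + 1) + 2·5^2 + 2·5

12 —HB2→ 2^(2 + 1) + 2^2 —bump→ 3^(3 + 1) + 3^3 = 108 —(−1)→ 107
107 —HB3→ 3^(3 + 1) + 2·3^2 + 2·3 + 2 —bump→ 4^(4 + 1) + 2·4^2 + 2·4 + 2 = 1066 —(−1)→ 1065
1065 —HB4→ 4^(4 + 1) + 2·4^2 + 2·4 + 1 —bump→ 5^(5 + 1) + 2·5^2 + 2·5 + 1 = 15686 —(−1)→ 15685
15685 —HB5→ 5^(5 + 1) + 2·5^2 + 2·5 —bump→ 6^(6 + 1) + 2·6^2 + 2·6 = 280020 —(−1)→ 280019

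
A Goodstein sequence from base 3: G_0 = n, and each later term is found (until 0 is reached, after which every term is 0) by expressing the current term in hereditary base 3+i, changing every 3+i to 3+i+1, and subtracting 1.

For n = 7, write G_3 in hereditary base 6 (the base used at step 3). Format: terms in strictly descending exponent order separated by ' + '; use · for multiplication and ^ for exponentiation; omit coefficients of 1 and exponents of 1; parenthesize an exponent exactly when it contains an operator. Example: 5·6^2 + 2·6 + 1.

[0] 7 ≡ 2·3 + 1 (base 3). Lift 4: 9. −1: 8.
[1] 8 ≡ 2·4 (base 4). Lift 5: 10. −1: 9.
[2] 9 ≡ 5 + 4 (base 5). Lift 6: 10. −1: 9.
[3] 9 ≡ 6 + 3 (base 6). Lift 7: 10. −1: 9.

6 + 3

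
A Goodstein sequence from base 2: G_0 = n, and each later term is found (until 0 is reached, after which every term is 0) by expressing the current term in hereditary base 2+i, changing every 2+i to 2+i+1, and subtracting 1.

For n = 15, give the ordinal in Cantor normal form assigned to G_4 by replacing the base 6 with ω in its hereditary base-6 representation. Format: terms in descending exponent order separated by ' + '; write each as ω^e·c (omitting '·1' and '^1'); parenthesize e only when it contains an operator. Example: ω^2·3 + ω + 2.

G_0=15  [base 2] 2^(2 + 1) + 2^2 + 2 + 1  →[2↦3]→  3^(3 + 1) + 3^3 + 3 + 1 = 112  −1 ⇒ G_1=111
G_1=111  [base 3] 3^(3 + 1) + 3^3 + 3  →[3↦4]→  4^(4 + 1) + 4^4 + 4 = 1284  −1 ⇒ G_2=1283
G_2=1283  [base 4] 4^(4 + 1) + 4^4 + 3  →[4↦5]→  5^(5 + 1) + 5^5 + 3 = 18753  −1 ⇒ G_3=18752
G_3=18752  [base 5] 5^(5 + 1) + 5^5 + 2  →[5↦6]→  6^(6 + 1) + 6^6 + 2 = 326594  −1 ⇒ G_4=326593
G_4=326593  [base 6] 6^(6 + 1) + 6^6 + 1  →[6↦7]→  7^(7 + 1) + 7^7 + 1 = 6588345  −1 ⇒ G_5=6588344

ω^(ω + 1) + ω^ω + 1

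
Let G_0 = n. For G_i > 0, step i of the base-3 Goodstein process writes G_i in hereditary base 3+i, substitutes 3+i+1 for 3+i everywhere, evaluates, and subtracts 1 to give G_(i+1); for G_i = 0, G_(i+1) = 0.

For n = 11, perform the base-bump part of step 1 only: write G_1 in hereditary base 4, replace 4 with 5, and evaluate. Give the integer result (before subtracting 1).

step 0: 11 = 3^2 + 2; sub 4 for 3: 4^2 + 2; = 18; G_1 = 18−1 = 17
step 1: 17 = 4^2 + 1; sub 5 for 4: 5^2 + 1; = 26; G_2 = 26−1 = 25

26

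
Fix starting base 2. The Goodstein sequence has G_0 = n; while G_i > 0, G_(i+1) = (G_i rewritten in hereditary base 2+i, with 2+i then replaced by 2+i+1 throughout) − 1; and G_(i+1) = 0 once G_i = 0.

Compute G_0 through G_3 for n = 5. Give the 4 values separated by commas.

step 0: 5 = 2^2 + 1; sub 3 for 2: 3^3 + 1; = 28; G_1 = 28−1 = 27
step 1: 27 = 3^3; sub 4 for 3: 4^4; = 256; G_2 = 256−1 = 255
step 2: 255 = 3·4^3 + 3·4^2 + 3·4 + 3; sub 5 for 4: 3·5^3 + 3·5^2 + 3·5 + 3; = 468; G_3 = 468−1 = 467

5, 27, 255, 467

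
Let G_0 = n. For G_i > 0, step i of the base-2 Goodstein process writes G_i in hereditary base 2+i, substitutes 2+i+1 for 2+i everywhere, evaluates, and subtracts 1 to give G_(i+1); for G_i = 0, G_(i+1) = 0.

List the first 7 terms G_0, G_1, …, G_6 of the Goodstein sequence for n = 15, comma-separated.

i=0: 15 = 2^(2 + 1) + 2^2 + 2 + 1 (b=2); 2→3: 3^(3 + 1) + 3^3 + 3 + 1 = 112; 112−1 = 111
i=1: 111 = 3^(3 + 1) + 3^3 + 3 (b=3); 3→4: 4^(4 + 1) + 4^4 + 4 = 1284; 1284−1 = 1283
i=2: 1283 = 4^(4 + 1) + 4^4 + 3 (b=4); 4→5: 5^(5 + 1) + 5^5 + 3 = 18753; 18753−1 = 18752
i=3: 18752 = 5^(5 + 1) + 5^5 + 2 (b=5); 5→6: 6^(6 + 1) + 6^6 + 2 = 326594; 326594−1 = 326593
i=4: 326593 = 6^(6 + 1) + 6^6 + 1 (b=6); 6→7: 7^(7 + 1) + 7^7 + 1 = 6588345; 6588345−1 = 6588344
i=5: 6588344 = 7^(7 + 1) + 7^7 (b=7); 7→8: 8^(8 + 1) + 8^8 = 150994944; 150994944−1 = 150994943

15, 111, 1283, 18752, 326593, 6588344, 150994943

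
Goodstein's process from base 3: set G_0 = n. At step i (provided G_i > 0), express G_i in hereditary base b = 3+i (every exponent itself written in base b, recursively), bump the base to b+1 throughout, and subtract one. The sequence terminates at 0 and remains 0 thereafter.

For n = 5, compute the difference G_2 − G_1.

step 0: 5 = 3 + 2; sub 4 for 3: 4 + 2; = 6; G_1 = 6−1 = 5
step 1: 5 = 4 + 1; sub 5 for 4: 5 + 1; = 6; G_2 = 6−1 = 5

0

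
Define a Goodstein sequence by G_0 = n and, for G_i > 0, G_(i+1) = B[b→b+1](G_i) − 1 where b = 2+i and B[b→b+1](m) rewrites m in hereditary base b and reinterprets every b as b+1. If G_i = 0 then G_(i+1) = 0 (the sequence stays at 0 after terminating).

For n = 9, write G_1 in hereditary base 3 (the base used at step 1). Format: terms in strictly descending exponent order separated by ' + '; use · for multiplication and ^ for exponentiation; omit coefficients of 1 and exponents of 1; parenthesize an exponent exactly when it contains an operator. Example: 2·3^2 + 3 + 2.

3^(3 + 1)

i=0: 9 = 2^(2 + 1) + 1 (b=2); 2→3: 3^(3 + 1) + 1 = 82; 82−1 = 81
i=1: 81 = 3^(3 + 1) (b=3); 3→4: 4^(4 + 1) = 1024; 1024−1 = 1023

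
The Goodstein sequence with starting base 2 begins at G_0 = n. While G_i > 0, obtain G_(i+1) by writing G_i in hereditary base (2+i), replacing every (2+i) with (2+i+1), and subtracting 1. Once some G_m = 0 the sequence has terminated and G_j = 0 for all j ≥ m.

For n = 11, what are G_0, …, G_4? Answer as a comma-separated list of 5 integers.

[0] 11 ≡ 2^(2 + 1) + 2 + 1 (base 2). Lift 3: 85. −1: 84.
[1] 84 ≡ 3^(3 + 1) + 3 (base 3). Lift 4: 1028. −1: 1027.
[2] 1027 ≡ 4^(4 + 1) + 3 (base 4). Lift 5: 15628. −1: 15627.
[3] 15627 ≡ 5^(5 + 1) + 2 (base 5). Lift 6: 279938. −1: 279937.

11, 84, 1027, 15627, 279937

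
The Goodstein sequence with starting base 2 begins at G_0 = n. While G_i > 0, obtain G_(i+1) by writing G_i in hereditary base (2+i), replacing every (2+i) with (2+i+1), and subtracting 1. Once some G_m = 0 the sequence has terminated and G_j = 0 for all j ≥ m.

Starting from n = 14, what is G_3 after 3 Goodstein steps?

18750

G_0=14  [base 2] 2^(2 + 1) + 2^2 + 2  →[2↦3]→  3^(3 + 1) + 3^3 + 3 = 111  −1 ⇒ G_1=110
G_1=110  [base 3] 3^(3 + 1) + 3^3 + 2  →[3↦4]→  4^(4 + 1) + 4^4 + 2 = 1282  −1 ⇒ G_2=1281
G_2=1281  [base 4] 4^(4 + 1) + 4^4 + 1  →[4↦5]→  5^(5 + 1) + 5^5 + 1 = 18751  −1 ⇒ G_3=18750
G_3=18750  [base 5] 5^(5 + 1) + 5^5  →[5↦6]→  6^(6 + 1) + 6^6 = 326592  −1 ⇒ G_4=326591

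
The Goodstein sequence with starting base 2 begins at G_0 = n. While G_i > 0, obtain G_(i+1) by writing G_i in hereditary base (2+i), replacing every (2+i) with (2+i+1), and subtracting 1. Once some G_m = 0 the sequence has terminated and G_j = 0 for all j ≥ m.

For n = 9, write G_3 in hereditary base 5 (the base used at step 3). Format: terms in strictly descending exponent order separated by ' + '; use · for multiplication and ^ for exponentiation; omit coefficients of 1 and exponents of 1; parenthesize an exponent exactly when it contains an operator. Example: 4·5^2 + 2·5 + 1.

3·5^5 + 3·5^3 + 3·5^2 + 3·5 + 2

G_0=9  [base 2] 2^(2 + 1) + 1  →[2↦3]→  3^(3 + 1) + 1 = 82  −1 ⇒ G_1=81
G_1=81  [base 3] 3^(3 + 1)  →[3↦4]→  4^(4 + 1) = 1024  −1 ⇒ G_2=1023
G_2=1023  [base 4] 3·4^4 + 3·4^3 + 3·4^2 + 3·4 + 3  →[4↦5]→  3·5^5 + 3·5^3 + 3·5^2 + 3·5 + 3 = 9843  −1 ⇒ G_3=9842
G_3=9842  [base 5] 3·5^5 + 3·5^3 + 3·5^2 + 3·5 + 2  →[5↦6]→  3·6^6 + 3·6^3 + 3·6^2 + 3·6 + 2 = 140744  −1 ⇒ G_4=140743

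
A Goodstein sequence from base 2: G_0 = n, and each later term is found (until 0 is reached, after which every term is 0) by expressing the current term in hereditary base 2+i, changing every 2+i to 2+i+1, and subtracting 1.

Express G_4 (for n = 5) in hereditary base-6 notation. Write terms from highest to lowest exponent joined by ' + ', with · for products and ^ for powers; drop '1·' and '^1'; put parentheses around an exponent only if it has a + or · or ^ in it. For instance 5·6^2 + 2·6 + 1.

G_0 = 5. HB_2(5) = 2^2 + 1. Bump = 28. G_1 = 27.
G_1 = 27. HB_3(27) = 3^3. Bump = 256. G_2 = 255.
G_2 = 255. HB_4(255) = 3·4^3 + 3·4^2 + 3·4 + 3. Bump = 468. G_3 = 467.
G_3 = 467. HB_5(467) = 3·5^3 + 3·5^2 + 3·5 + 2. Bump = 776. G_4 = 775.
G_4 = 775. HB_6(775) = 3·6^3 + 3·6^2 + 3·6 + 1. Bump = 1198. G_5 = 1197.

3·6^3 + 3·6^2 + 3·6 + 1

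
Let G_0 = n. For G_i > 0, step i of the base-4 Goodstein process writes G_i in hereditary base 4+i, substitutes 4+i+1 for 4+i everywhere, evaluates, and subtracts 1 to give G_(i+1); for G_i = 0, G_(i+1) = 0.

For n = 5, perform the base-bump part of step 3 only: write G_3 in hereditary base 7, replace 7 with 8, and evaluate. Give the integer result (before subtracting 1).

step 0: 5 = 4 + 1; sub 5 for 4: 5 + 1; = 6; G_1 = 6−1 = 5
step 1: 5 = 5; sub 6 for 5: 6; = 6; G_2 = 6−1 = 5
step 2: 5 = 5; sub 7 for 6: 5; = 5; G_3 = 5−1 = 4
step 3: 4 = 4; sub 8 for 7: 4; = 4; G_4 = 4−1 = 3

4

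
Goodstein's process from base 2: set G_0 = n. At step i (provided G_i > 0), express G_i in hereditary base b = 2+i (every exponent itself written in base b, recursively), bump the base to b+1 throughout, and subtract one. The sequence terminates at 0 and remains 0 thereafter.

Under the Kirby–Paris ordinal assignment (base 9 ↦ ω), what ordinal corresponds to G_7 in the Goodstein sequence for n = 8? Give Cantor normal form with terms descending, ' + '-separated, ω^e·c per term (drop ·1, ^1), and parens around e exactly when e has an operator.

i=0: 8 = 2^(2 + 1) (b=2); 2→3: 3^(3 + 1) = 81; 81−1 = 80
i=1: 80 = 2·3^3 + 2·3^2 + 2·3 + 2 (b=3); 3→4: 2·4^4 + 2·4^2 + 2·4 + 2 = 554; 554−1 = 553
i=2: 553 = 2·4^4 + 2·4^2 + 2·4 + 1 (b=4); 4→5: 2·5^5 + 2·5^2 + 2·5 + 1 = 6311; 6311−1 = 6310
i=3: 6310 = 2·5^5 + 2·5^2 + 2·5 (b=5); 5→6: 2·6^6 + 2·6^2 + 2·6 = 93396; 93396−1 = 93395
i=4: 93395 = 2·6^6 + 2·6^2 + 6 + 5 (b=6); 6→7: 2·7^7 + 2·7^2 + 7 + 5 = 1647196; 1647196−1 = 1647195
i=5: 1647195 = 2·7^7 + 2·7^2 + 7 + 4 (b=7); 7→8: 2·8^8 + 2·8^2 + 8 + 4 = 33554572; 33554572−1 = 33554571
i=6: 33554571 = 2·8^8 + 2·8^2 + 8 + 3 (b=8); 8→9: 2·9^9 + 2·9^2 + 9 + 3 = 774841152; 774841152−1 = 774841151
i=7: 774841151 = 2·9^9 + 2·9^2 + 9 + 2 (b=9); 9→10: 2·10^10 + 2·10^2 + 10 + 2 = 20000000212; 20000000212−1 = 20000000211

ω^ω·2 + ω^2·2 + ω + 2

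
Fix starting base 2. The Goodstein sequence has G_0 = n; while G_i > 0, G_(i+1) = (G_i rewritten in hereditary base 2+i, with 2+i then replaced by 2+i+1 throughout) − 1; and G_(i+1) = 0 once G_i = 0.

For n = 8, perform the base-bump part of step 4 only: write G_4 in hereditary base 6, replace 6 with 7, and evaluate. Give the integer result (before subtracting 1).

1647196

step 0: 8 = 2^(2 + 1); sub 3 for 2: 3^(3 + 1); = 81; G_1 = 81−1 = 80
step 1: 80 = 2·3^3 + 2·3^2 + 2·3 + 2; sub 4 for 3: 2·4^4 + 2·4^2 + 2·4 + 2; = 554; G_2 = 554−1 = 553
step 2: 553 = 2·4^4 + 2·4^2 + 2·4 + 1; sub 5 for 4: 2·5^5 + 2·5^2 + 2·5 + 1; = 6311; G_3 = 6311−1 = 6310
step 3: 6310 = 2·5^5 + 2·5^2 + 2·5; sub 6 for 5: 2·6^6 + 2·6^2 + 2·6; = 93396; G_4 = 93396−1 = 93395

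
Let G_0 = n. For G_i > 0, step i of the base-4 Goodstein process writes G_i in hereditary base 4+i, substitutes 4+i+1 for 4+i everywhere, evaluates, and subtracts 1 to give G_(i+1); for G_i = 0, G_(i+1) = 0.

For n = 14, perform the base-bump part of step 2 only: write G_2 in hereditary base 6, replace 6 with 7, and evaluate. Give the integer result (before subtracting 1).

21

14 —HB4→ 3·4 + 2 —bump→ 3·5 + 2 = 17 —(−1)→ 16
16 —HB5→ 3·5 + 1 —bump→ 3·6 + 1 = 19 —(−1)→ 18
18 —HB6→ 3·6 —bump→ 3·7 = 21 —(−1)→ 20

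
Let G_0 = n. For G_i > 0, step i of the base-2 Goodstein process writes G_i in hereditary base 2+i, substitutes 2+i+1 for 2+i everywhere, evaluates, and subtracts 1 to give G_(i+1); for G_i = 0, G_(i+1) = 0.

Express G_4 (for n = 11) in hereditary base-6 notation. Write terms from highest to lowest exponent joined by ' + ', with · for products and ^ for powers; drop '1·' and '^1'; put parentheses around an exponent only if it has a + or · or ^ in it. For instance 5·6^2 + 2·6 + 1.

6^(6 + 1) + 1

(0) 11|_2 = 2^(2 + 1) + 2 + 1 ↦ 3^(3 + 1) + 3 + 1|_3 = 85 ⇒ 84
(1) 84|_3 = 3^(3 + 1) + 3 ↦ 4^(4 + 1) + 4|_4 = 1028 ⇒ 1027
(2) 1027|_4 = 4^(4 + 1) + 3 ↦ 5^(5 + 1) + 3|_5 = 15628 ⇒ 15627
(3) 15627|_5 = 5^(5 + 1) + 2 ↦ 6^(6 + 1) + 2|_6 = 279938 ⇒ 279937
(4) 279937|_6 = 6^(6 + 1) + 1 ↦ 7^(7 + 1) + 1|_7 = 5764802 ⇒ 5764801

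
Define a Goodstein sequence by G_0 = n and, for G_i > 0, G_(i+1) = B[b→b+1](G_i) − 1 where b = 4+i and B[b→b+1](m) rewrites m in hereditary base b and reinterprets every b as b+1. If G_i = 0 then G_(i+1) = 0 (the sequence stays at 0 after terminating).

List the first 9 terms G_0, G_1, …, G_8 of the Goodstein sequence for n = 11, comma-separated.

G_0 = 11. HB_4(11) = 2·4 + 3. Bump = 13. G_1 = 12.
G_1 = 12. HB_5(12) = 2·5 + 2. Bump = 14. G_2 = 13.
G_2 = 13. HB_6(13) = 2·6 + 1. Bump = 15. G_3 = 14.
G_3 = 14. HB_7(14) = 2·7. Bump = 16. G_4 = 15.
G_4 = 15. HB_8(15) = 8 + 7. Bump = 16. G_5 = 15.
G_5 = 15. HB_9(15) = 9 + 6. Bump = 16. G_6 = 15.
G_6 = 15. HB_10(15) = 10 + 5. Bump = 16. G_7 = 15.
G_7 = 15. HB_11(15) = 11 + 4. Bump = 16. G_8 = 15.

11, 12, 13, 14, 15, 15, 15, 15, 15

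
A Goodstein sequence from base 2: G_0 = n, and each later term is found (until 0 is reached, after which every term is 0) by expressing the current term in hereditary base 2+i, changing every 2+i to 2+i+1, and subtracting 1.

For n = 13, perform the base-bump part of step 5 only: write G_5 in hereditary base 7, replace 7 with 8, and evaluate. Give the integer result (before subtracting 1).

[0] 13 ≡ 2^(2 + 1) + 2^2 + 1 (base 2). Lift 3: 109. −1: 108.
[1] 108 ≡ 3^(3 + 1) + 3^3 (base 3). Lift 4: 1280. −1: 1279.
[2] 1279 ≡ 4^(4 + 1) + 3·4^3 + 3·4^2 + 3·4 + 3 (base 4). Lift 5: 16093. −1: 16092.
[3] 16092 ≡ 5^(5 + 1) + 3·5^3 + 3·5^2 + 3·5 + 2 (base 5). Lift 6: 280712. −1: 280711.
[4] 280711 ≡ 6^(6 + 1) + 3·6^3 + 3·6^2 + 3·6 + 1 (base 6). Lift 7: 5765999. −1: 5765998.

134219480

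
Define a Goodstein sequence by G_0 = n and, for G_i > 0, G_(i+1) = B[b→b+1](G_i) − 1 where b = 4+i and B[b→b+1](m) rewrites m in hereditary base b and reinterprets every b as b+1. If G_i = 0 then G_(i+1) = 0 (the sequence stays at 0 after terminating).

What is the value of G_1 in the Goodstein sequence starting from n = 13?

15

13 —HB4→ 3·4 + 1 —bump→ 3·5 + 1 = 16 —(−1)→ 15
15 —HB5→ 3·5 —bump→ 3·6 = 18 —(−1)→ 17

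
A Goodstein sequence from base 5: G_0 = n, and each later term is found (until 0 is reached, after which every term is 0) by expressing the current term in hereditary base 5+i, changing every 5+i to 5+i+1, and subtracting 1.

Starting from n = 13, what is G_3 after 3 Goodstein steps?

16

(0) 13|_5 = 2·5 + 3 ↦ 2·6 + 3|_6 = 15 ⇒ 14
(1) 14|_6 = 2·6 + 2 ↦ 2·7 + 2|_7 = 16 ⇒ 15
(2) 15|_7 = 2·7 + 1 ↦ 2·8 + 1|_8 = 17 ⇒ 16
(3) 16|_8 = 2·8 ↦ 2·9|_9 = 18 ⇒ 17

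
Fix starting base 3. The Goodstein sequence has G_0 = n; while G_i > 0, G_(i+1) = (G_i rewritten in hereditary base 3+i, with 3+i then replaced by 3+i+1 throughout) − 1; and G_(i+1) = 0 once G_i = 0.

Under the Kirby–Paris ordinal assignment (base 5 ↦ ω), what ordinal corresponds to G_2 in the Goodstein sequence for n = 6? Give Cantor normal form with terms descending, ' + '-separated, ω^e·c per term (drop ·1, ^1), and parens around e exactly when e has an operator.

(0) 6|_3 = 2·3 ↦ 2·4|_4 = 8 ⇒ 7
(1) 7|_4 = 4 + 3 ↦ 5 + 3|_5 = 8 ⇒ 7
(2) 7|_5 = 5 + 2 ↦ 6 + 2|_6 = 8 ⇒ 7

ω + 2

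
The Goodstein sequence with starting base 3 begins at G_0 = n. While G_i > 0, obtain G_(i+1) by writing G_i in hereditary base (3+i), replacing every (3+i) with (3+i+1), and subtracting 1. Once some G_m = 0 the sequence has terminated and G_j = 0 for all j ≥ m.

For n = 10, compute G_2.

[0] 10 ≡ 3^2 + 1 (base 3). Lift 4: 17. −1: 16.
[1] 16 ≡ 4^2 (base 4). Lift 5: 25. −1: 24.
[2] 24 ≡ 4·5 + 4 (base 5). Lift 6: 28. −1: 27.

24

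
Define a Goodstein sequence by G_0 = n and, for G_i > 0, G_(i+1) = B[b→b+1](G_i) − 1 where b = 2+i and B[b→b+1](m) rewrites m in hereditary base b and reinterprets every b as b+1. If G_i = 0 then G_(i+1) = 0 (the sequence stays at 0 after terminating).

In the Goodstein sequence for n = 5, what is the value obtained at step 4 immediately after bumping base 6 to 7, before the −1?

1198

5 —HB2→ 2^2 + 1 —bump→ 3^3 + 1 = 28 —(−1)→ 27
27 —HB3→ 3^3 —bump→ 4^4 = 256 —(−1)→ 255
255 —HB4→ 3·4^3 + 3·4^2 + 3·4 + 3 —bump→ 3·5^3 + 3·5^2 + 3·5 + 3 = 468 —(−1)→ 467
467 —HB5→ 3·5^3 + 3·5^2 + 3·5 + 2 —bump→ 3·6^3 + 3·6^2 + 3·6 + 2 = 776 —(−1)→ 775
775 —HB6→ 3·6^3 + 3·6^2 + 3·6 + 1 —bump→ 3·7^3 + 3·7^2 + 3·7 + 1 = 1198 —(−1)→ 1197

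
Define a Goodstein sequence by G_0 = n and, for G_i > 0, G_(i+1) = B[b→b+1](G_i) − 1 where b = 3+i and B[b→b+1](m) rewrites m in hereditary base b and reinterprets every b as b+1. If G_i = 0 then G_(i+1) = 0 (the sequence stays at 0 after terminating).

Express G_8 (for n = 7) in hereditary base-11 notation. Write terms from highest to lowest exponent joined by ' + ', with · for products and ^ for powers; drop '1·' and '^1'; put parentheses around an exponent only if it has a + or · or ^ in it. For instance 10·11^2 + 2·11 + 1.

(0) 7|_3 = 2·3 + 1 ↦ 2·4 + 1|_4 = 9 ⇒ 8
(1) 8|_4 = 2·4 ↦ 2·5|_5 = 10 ⇒ 9
(2) 9|_5 = 5 + 4 ↦ 6 + 4|_6 = 10 ⇒ 9
(3) 9|_6 = 6 + 3 ↦ 7 + 3|_7 = 10 ⇒ 9
(4) 9|_7 = 7 + 2 ↦ 8 + 2|_8 = 10 ⇒ 9
(5) 9|_8 = 8 + 1 ↦ 9 + 1|_9 = 10 ⇒ 9
(6) 9|_9 = 9 ↦ 10|_10 = 10 ⇒ 9
(7) 9|_10 = 9 ↦ 9|_11 = 9 ⇒ 8

8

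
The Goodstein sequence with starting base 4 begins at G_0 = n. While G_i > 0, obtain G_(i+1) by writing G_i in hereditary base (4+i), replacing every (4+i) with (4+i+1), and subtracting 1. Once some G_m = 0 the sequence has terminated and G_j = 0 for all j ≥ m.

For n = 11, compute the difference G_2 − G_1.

[0] 11 ≡ 2·4 + 3 (base 4). Lift 5: 13. −1: 12.
[1] 12 ≡ 2·5 + 2 (base 5). Lift 6: 14. −1: 13.

1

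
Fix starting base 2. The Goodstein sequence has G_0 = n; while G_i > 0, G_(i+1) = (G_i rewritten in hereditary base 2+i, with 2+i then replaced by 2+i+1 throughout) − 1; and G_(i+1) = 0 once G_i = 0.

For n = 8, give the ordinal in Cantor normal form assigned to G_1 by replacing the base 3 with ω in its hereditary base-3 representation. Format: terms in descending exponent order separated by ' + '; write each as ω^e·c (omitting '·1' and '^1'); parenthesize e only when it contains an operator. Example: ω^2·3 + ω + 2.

[0] 8 ≡ 2^(2 + 1) (base 2). Lift 3: 81. −1: 80.
[1] 80 ≡ 2·3^3 + 2·3^2 + 2·3 + 2 (base 3). Lift 4: 554. −1: 553.

ω^ω·2 + ω^2·2 + ω·2 + 2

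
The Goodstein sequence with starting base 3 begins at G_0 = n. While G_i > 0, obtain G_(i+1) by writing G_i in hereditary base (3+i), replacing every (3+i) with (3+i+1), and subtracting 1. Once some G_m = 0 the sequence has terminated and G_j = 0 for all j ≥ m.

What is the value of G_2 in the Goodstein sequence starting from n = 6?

7

step 0: 6 = 2·3; sub 4 for 3: 2·4; = 8; G_1 = 8−1 = 7
step 1: 7 = 4 + 3; sub 5 for 4: 5 + 3; = 8; G_2 = 8−1 = 7
step 2: 7 = 5 + 2; sub 6 for 5: 6 + 2; = 8; G_3 = 8−1 = 7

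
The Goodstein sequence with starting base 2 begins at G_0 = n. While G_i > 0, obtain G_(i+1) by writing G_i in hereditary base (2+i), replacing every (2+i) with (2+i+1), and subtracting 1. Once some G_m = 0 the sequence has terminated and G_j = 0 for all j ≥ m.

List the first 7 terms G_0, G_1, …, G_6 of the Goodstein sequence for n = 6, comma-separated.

i=0: 6 = 2^2 + 2 (b=2); 2→3: 3^3 + 3 = 30; 30−1 = 29
i=1: 29 = 3^3 + 2 (b=3); 3→4: 4^4 + 2 = 258; 258−1 = 257
i=2: 257 = 4^4 + 1 (b=4); 4→5: 5^5 + 1 = 3126; 3126−1 = 3125
i=3: 3125 = 5^5 (b=5); 5→6: 6^6 = 46656; 46656−1 = 46655
i=4: 46655 = 5·6^5 + 5·6^4 + 5·6^3 + 5·6^2 + 5·6 + 5 (b=6); 6→7: 5·7^5 + 5·7^4 + 5·7^3 + 5·7^2 + 5·7 + 5 = 98040; 98040−1 = 98039
i=5: 98039 = 5·7^5 + 5·7^4 + 5·7^3 + 5·7^2 + 5·7 + 4 (b=7); 7→8: 5·8^5 + 5·8^4 + 5·8^3 + 5·8^2 + 5·8 + 4 = 187244; 187244−1 = 187243

6, 29, 257, 3125, 46655, 98039, 187243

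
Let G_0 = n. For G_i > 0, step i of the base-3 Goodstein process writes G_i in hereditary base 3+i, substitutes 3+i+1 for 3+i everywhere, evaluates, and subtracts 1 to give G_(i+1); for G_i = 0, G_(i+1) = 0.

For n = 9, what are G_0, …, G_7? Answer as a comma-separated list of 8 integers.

base 3: 9 = 3^2; at 4: 4^2 = 16; next = 15
base 4: 15 = 3·4 + 3; at 5: 3·5 + 3 = 18; next = 17
base 5: 17 = 3·5 + 2; at 6: 3·6 + 2 = 20; next = 19
base 6: 19 = 3·6 + 1; at 7: 3·7 + 1 = 22; next = 21
base 7: 21 = 3·7; at 8: 3·8 = 24; next = 23
base 8: 23 = 2·8 + 7; at 9: 2·9 + 7 = 25; next = 24
base 9: 24 = 2·9 + 6; at 10: 2·10 + 6 = 26; next = 25

9, 15, 17, 19, 21, 23, 24, 25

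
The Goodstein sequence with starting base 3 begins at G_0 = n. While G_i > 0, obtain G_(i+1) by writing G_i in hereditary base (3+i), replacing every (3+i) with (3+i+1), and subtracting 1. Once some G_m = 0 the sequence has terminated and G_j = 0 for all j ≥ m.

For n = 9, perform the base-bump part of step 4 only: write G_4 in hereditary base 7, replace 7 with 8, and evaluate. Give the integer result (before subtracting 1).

24

base 3: 9 = 3^2; at 4: 4^2 = 16; next = 15
base 4: 15 = 3·4 + 3; at 5: 3·5 + 3 = 18; next = 17
base 5: 17 = 3·5 + 2; at 6: 3·6 + 2 = 20; next = 19
base 6: 19 = 3·6 + 1; at 7: 3·7 + 1 = 22; next = 21
base 7: 21 = 3·7; at 8: 3·8 = 24; next = 23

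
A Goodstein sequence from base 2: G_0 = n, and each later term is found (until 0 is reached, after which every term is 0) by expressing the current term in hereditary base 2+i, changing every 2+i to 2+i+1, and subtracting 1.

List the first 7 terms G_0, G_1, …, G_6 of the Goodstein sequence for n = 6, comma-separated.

i=0: 6 = 2^2 + 2 (b=2); 2→3: 3^3 + 3 = 30; 30−1 = 29
i=1: 29 = 3^3 + 2 (b=3); 3→4: 4^4 + 2 = 258; 258−1 = 257
i=2: 257 = 4^4 + 1 (b=4); 4→5: 5^5 + 1 = 3126; 3126−1 = 3125
i=3: 3125 = 5^5 (b=5); 5→6: 6^6 = 46656; 46656−1 = 46655
i=4: 46655 = 5·6^5 + 5·6^4 + 5·6^3 + 5·6^2 + 5·6 + 5 (b=6); 6→7: 5·7^5 + 5·7^4 + 5·7^3 + 5·7^2 + 5·7 + 5 = 98040; 98040−1 = 98039
i=5: 98039 = 5·7^5 + 5·7^4 + 5·7^3 + 5·7^2 + 5·7 + 4 (b=7); 7→8: 5·8^5 + 5·8^4 + 5·8^3 + 5·8^2 + 5·8 + 4 = 187244; 187244−1 = 187243

6, 29, 257, 3125, 46655, 98039, 187243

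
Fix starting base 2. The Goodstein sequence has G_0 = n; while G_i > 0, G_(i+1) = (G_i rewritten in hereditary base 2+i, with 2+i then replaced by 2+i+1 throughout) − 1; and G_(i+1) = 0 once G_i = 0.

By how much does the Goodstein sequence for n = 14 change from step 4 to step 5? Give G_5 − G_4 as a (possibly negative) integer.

5536249

G_0=14  [base 2] 2^(2 + 1) + 2^2 + 2  →[2↦3]→  3^(3 + 1) + 3^3 + 3 = 111  −1 ⇒ G_1=110
G_1=110  [base 3] 3^(3 + 1) + 3^3 + 2  →[3↦4]→  4^(4 + 1) + 4^4 + 2 = 1282  −1 ⇒ G_2=1281
G_2=1281  [base 4] 4^(4 + 1) + 4^4 + 1  →[4↦5]→  5^(5 + 1) + 5^5 + 1 = 18751  −1 ⇒ G_3=18750
G_3=18750  [base 5] 5^(5 + 1) + 5^5  →[5↦6]→  6^(6 + 1) + 6^6 = 326592  −1 ⇒ G_4=326591
G_4=326591  [base 6] 6^(6 + 1) + 5·6^5 + 5·6^4 + 5·6^3 + 5·6^2 + 5·6 + 5  →[6↦7]→  7^(7 + 1) + 5·7^5 + 5·7^4 + 5·7^3 + 5·7^2 + 5·7 + 5 = 5862841  −1 ⇒ G_5=5862840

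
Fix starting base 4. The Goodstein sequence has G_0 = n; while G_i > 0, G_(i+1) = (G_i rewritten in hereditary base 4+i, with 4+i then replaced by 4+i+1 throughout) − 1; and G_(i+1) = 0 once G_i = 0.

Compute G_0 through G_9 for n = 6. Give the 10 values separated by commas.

6, 6, 6, 6, 5, 4, 3, 2, 1, 0

6 —HB4→ 4 + 2 —bump→ 5 + 2 = 7 —(−1)→ 6
6 —HB5→ 5 + 1 —bump→ 6 + 1 = 7 —(−1)→ 6
6 —HB6→ 6 —bump→ 7 = 7 —(−1)→ 6
6 —HB7→ 6 —bump→ 6 = 6 —(−1)→ 5
5 —HB8→ 5 —bump→ 5 = 5 —(−1)→ 4
4 —HB9→ 4 —bump→ 4 = 4 —(−1)→ 3
3 —HB10→ 3 —bump→ 3 = 3 —(−1)→ 2
2 —HB11→ 2 —bump→ 2 = 2 —(−1)→ 1
1 —HB12→ 1 —bump→ 1 = 1 —(−1)→ 0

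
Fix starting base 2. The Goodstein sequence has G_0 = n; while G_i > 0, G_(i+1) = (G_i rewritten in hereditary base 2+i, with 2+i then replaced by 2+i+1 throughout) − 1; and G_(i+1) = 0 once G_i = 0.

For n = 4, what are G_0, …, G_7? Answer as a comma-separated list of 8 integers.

[0] 4 ≡ 2^2 (base 2). Lift 3: 27. −1: 26.
[1] 26 ≡ 2·3^2 + 2·3 + 2 (base 3). Lift 4: 42. −1: 41.
[2] 41 ≡ 2·4^2 + 2·4 + 1 (base 4). Lift 5: 61. −1: 60.
[3] 60 ≡ 2·5^2 + 2·5 (base 5). Lift 6: 84. −1: 83.
[4] 83 ≡ 2·6^2 + 6 + 5 (base 6). Lift 7: 110. −1: 109.
[5] 109 ≡ 2·7^2 + 7 + 4 (base 7). Lift 8: 140. −1: 139.
[6] 139 ≡ 2·8^2 + 8 + 3 (base 8). Lift 9: 174. −1: 173.

4, 26, 41, 60, 83, 109, 139, 173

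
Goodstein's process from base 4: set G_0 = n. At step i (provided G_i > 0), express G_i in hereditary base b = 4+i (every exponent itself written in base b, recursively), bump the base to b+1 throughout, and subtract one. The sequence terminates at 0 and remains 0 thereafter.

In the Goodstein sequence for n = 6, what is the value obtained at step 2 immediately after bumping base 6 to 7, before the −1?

i=0: 6 = 4 + 2 (b=4); 4→5: 5 + 2 = 7; 7−1 = 6
i=1: 6 = 5 + 1 (b=5); 5→6: 6 + 1 = 7; 7−1 = 6
i=2: 6 = 6 (b=6); 6→7: 7 = 7; 7−1 = 6

7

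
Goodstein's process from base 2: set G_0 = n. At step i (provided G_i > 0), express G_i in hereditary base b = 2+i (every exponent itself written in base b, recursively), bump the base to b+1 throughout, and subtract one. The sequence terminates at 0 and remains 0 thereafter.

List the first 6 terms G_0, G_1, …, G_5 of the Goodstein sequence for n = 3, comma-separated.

3 —HB2→ 2 + 1 —bump→ 3 + 1 = 4 —(−1)→ 3
3 —HB3→ 3 —bump→ 4 = 4 —(−1)→ 3
3 —HB4→ 3 —bump→ 3 = 3 —(−1)→ 2
2 —HB5→ 2 —bump→ 2 = 2 —(−1)→ 1
1 —HB6→ 1 —bump→ 1 = 1 —(−1)→ 0

3, 3, 3, 2, 1, 0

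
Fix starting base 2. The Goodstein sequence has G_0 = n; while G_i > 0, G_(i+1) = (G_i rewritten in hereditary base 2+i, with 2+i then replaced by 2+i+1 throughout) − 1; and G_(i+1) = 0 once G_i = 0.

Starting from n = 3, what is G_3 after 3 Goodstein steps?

2

step 0: 3 = 2 + 1; sub 3 for 2: 3 + 1; = 4; G_1 = 4−1 = 3
step 1: 3 = 3; sub 4 for 3: 4; = 4; G_2 = 4−1 = 3
step 2: 3 = 3; sub 5 for 4: 3; = 3; G_3 = 3−1 = 2
step 3: 2 = 2; sub 6 for 5: 2; = 2; G_4 = 2−1 = 1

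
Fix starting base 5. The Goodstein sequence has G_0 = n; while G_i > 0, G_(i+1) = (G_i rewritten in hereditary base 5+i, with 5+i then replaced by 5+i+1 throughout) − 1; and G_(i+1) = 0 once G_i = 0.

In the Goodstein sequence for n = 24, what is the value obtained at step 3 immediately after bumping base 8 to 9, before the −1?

37

i=0: 24 = 4·5 + 4 (b=5); 5→6: 4·6 + 4 = 28; 28−1 = 27
i=1: 27 = 4·6 + 3 (b=6); 6→7: 4·7 + 3 = 31; 31−1 = 30
i=2: 30 = 4·7 + 2 (b=7); 7→8: 4·8 + 2 = 34; 34−1 = 33
i=3: 33 = 4·8 + 1 (b=8); 8→9: 4·9 + 1 = 37; 37−1 = 36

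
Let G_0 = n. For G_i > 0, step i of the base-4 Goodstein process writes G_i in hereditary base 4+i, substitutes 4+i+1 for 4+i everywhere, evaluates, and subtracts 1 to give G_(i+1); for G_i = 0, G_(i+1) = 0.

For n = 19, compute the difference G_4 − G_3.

14

[0] 19 ≡ 4^2 + 3 (base 4). Lift 5: 28. −1: 27.
[1] 27 ≡ 5^2 + 2 (base 5). Lift 6: 38. −1: 37.
[2] 37 ≡ 6^2 + 1 (base 6). Lift 7: 50. −1: 49.
[3] 49 ≡ 7^2 (base 7). Lift 8: 64. −1: 63.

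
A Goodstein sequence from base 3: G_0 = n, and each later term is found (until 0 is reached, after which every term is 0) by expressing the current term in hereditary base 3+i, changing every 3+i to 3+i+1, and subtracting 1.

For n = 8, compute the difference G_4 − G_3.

step 0: 8 = 2·3 + 2; sub 4 for 3: 2·4 + 2; = 10; G_1 = 10−1 = 9
step 1: 9 = 2·4 + 1; sub 5 for 4: 2·5 + 1; = 11; G_2 = 11−1 = 10
step 2: 10 = 2·5; sub 6 for 5: 2·6; = 12; G_3 = 12−1 = 11
step 3: 11 = 6 + 5; sub 7 for 6: 7 + 5; = 12; G_4 = 12−1 = 11

0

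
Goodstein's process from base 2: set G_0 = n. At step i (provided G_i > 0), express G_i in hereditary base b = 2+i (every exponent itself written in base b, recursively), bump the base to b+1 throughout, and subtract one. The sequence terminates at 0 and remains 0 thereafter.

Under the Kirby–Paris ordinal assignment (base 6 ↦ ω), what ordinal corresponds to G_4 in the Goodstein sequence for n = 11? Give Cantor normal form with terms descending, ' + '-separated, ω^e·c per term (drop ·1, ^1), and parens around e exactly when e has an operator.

ω^(ω + 1) + 1

[0] 11 ≡ 2^(2 + 1) + 2 + 1 (base 2). Lift 3: 85. −1: 84.
[1] 84 ≡ 3^(3 + 1) + 3 (base 3). Lift 4: 1028. −1: 1027.
[2] 1027 ≡ 4^(4 + 1) + 3 (base 4). Lift 5: 15628. −1: 15627.
[3] 15627 ≡ 5^(5 + 1) + 2 (base 5). Lift 6: 279938. −1: 279937.
[4] 279937 ≡ 6^(6 + 1) + 1 (base 6). Lift 7: 5764802. −1: 5764801.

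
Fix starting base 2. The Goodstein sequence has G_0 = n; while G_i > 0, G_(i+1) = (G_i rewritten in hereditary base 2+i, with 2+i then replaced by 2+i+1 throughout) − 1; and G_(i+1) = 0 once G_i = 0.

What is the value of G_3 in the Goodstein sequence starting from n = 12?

i=0: 12 = 2^(2 + 1) + 2^2 (b=2); 2→3: 3^(3 + 1) + 3^3 = 108; 108−1 = 107
i=1: 107 = 3^(3 + 1) + 2·3^2 + 2·3 + 2 (b=3); 3→4: 4^(4 + 1) + 2·4^2 + 2·4 + 2 = 1066; 1066−1 = 1065
i=2: 1065 = 4^(4 + 1) + 2·4^2 + 2·4 + 1 (b=4); 4→5: 5^(5 + 1) + 2·5^2 + 2·5 + 1 = 15686; 15686−1 = 15685

15685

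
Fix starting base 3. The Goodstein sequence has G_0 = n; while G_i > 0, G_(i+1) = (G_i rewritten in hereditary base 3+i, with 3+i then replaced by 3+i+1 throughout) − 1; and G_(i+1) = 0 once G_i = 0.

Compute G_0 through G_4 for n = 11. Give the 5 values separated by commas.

11, 17, 25, 35, 39

base 3: 11 = 3^2 + 2; at 4: 4^2 + 2 = 18; next = 17
base 4: 17 = 4^2 + 1; at 5: 5^2 + 1 = 26; next = 25
base 5: 25 = 5^2; at 6: 6^2 = 36; next = 35
base 6: 35 = 5·6 + 5; at 7: 5·7 + 5 = 40; next = 39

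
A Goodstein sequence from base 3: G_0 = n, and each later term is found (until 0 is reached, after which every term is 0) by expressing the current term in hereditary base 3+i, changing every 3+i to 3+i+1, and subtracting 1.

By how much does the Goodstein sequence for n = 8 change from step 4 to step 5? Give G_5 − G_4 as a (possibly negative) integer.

0

(0) 8|_3 = 2·3 + 2 ↦ 2·4 + 2|_4 = 10 ⇒ 9
(1) 9|_4 = 2·4 + 1 ↦ 2·5 + 1|_5 = 11 ⇒ 10
(2) 10|_5 = 2·5 ↦ 2·6|_6 = 12 ⇒ 11
(3) 11|_6 = 6 + 5 ↦ 7 + 5|_7 = 12 ⇒ 11
(4) 11|_7 = 7 + 4 ↦ 8 + 4|_8 = 12 ⇒ 11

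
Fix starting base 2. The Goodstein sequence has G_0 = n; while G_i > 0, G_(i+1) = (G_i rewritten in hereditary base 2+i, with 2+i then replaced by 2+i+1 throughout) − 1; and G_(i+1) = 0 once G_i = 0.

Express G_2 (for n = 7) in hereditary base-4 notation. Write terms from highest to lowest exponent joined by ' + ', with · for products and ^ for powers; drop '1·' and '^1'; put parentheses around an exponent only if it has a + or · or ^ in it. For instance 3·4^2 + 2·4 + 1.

i=0: 7 = 2^2 + 2 + 1 (b=2); 2→3: 3^3 + 3 + 1 = 31; 31−1 = 30
i=1: 30 = 3^3 + 3 (b=3); 3→4: 4^4 + 4 = 260; 260−1 = 259
i=2: 259 = 4^4 + 3 (b=4); 4→5: 5^5 + 3 = 3128; 3128−1 = 3127

4^4 + 3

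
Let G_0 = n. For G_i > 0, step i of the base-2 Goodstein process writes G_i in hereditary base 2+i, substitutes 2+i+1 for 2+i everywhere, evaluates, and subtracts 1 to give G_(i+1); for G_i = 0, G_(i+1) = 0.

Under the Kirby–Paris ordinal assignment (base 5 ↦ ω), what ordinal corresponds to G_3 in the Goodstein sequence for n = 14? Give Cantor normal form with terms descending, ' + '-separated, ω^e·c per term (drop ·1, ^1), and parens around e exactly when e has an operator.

ω^(ω + 1) + ω^ω

14 —HB2→ 2^(2 + 1) + 2^2 + 2 —bump→ 3^(3 + 1) + 3^3 + 3 = 111 —(−1)→ 110
110 —HB3→ 3^(3 + 1) + 3^3 + 2 —bump→ 4^(4 + 1) + 4^4 + 2 = 1282 —(−1)→ 1281
1281 —HB4→ 4^(4 + 1) + 4^4 + 1 —bump→ 5^(5 + 1) + 5^5 + 1 = 18751 —(−1)→ 18750
18750 —HB5→ 5^(5 + 1) + 5^5 —bump→ 6^(6 + 1) + 6^6 = 326592 —(−1)→ 326591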